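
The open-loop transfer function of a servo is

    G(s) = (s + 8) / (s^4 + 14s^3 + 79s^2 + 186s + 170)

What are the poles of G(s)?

s = -5 ± 3j, -2 ± j

The poles are the roots of the denominator s^4 + 14s^3 + 79s^2 + 186s + 170 = 0.
No real roots exist; factor into two real quadratics: (s^2 + 10s + 34)(s^2 + 4s + 5) = 0.
Each quadratic gives a conjugate pair via the quadratic formula.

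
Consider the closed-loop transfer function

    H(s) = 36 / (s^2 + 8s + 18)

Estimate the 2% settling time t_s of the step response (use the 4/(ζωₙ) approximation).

t_s ≈ 1 s

Comparing s^2 + 8s + 18 to s^2 + 2ζωₙs + ωₙ²: ωₙ = √18 ≈ 4.243 rad/s and ζ = 8/(2·√18) ≈ 0.9428.
ζωₙ = 8/2 = 4, so t_s ≈ 4/(ζωₙ) = 4/4 = 1 s.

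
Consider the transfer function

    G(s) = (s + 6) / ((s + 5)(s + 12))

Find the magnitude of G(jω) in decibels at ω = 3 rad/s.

|G(j3)|_dB ≈ -20.6 dB

Substitute s = j3: numerator = 6 + j3, denominator = 51 + j51.
|G(j3)| = |6 + j3| / |51 + j51| = 6.7082 / 72.125 ≈ 0.09301.
In decibels: 20·log₁₀(0.09301) ≈ -20.6 dB.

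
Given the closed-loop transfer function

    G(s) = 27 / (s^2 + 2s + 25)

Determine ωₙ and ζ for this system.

Compare the denominator to the standard form s^2 + 2ζωₙs + ωₙ².
ωₙ² = 25, so ωₙ = 5 rad/s.
2ζωₙ = 2, so ζ = 2/(2·5) = 0.2.

ωₙ = 5 rad/s, ζ = 0.2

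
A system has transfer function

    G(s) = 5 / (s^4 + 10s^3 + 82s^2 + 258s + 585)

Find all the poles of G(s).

s = -3 + 6j, -3 - 6j, -2 + 3j, -2 - 3j

The poles are the roots of the denominator s^4 + 10s^3 + 82s^2 + 258s + 585 = 0.
No real roots exist; factor into two real quadratics: (s^2 + 6s + 45)(s^2 + 4s + 13) = 0.
Each quadratic gives a conjugate pair via the quadratic formula.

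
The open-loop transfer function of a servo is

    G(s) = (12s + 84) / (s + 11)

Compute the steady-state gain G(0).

Set s = 0: G(0) = (84) / (11) = 84/11.

G(0) = 84/11 ≈ 7.636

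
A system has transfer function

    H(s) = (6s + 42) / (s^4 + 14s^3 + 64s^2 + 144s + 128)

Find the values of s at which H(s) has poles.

The poles are the roots of the denominator s^4 + 14s^3 + 64s^2 + 144s + 128 = 0.
Trying s = -8: the polynomial evaluates to 0, so (s + 8) is a factor.
Dividing out leaves s^3 + 6s^2 + 16s + 16 = 0.
This factors further as (s^2 + 4s + 8)(s + 2) = 0.

s = -2 + 2j, -2 - 2j, -8, -2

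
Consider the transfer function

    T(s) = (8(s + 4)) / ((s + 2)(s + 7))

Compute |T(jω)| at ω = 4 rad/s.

|T(j4)| ≈ 1.255

Substitute s = j4: numerator = 32 + j32, denominator = -2 + j36.
|T(j4)| = |32 + j32| / |-2 + j36| = 45.255 / 36.056 ≈ 1.255.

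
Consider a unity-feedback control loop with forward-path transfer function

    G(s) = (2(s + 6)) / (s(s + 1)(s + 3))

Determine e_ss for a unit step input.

G(s) has one pole at the origin.
This is a Type 1 system; for a step input the steady-state error is zero.

e_ss = 0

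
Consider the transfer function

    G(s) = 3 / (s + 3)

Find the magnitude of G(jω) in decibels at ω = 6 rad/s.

|G(j6)|_dB ≈ -6.99 dB

Substitute s = j6: numerator = 3, denominator = 3 + j6.
|G(j6)| = |3| / |3 + j6| = 3 / 6.7082 ≈ 0.4472.
In decibels: 20·log₁₀(0.4472) ≈ -6.99 dB.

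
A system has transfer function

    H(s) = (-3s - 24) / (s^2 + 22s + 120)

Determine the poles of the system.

s = -12, -10

The poles are the roots of the denominator s^2 + 22s + 120 = 0.
Factoring: (s + 12)(s + 10) = 0, so s = -12 and s = -10.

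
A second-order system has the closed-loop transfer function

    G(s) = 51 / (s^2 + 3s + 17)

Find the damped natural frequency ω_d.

ω_d ≈ 3.841 rad/s

Comparing s^2 + 3s + 17 to s^2 + 2ζωₙs + ωₙ²: ωₙ = √17 ≈ 4.123 rad/s and ζ = 3/(2·√17) ≈ 0.3638.
ζωₙ = 3/2 = 1.5, so ω_d = ωₙ√(1−ζ²) = √(ωₙ² − (ζωₙ)²) = √(17 − 1.5²) = √14.75 ≈ 3.841 rad/s.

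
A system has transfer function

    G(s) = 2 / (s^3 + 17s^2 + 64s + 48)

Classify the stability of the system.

The denominator s^3 + 17s^2 + 64s + 48 factors as (s + 12)(s + 4)(s + 1), giving poles at s = -12, -4, -1.
Since all poles lie strictly in the left half-plane, the system is stable.

stable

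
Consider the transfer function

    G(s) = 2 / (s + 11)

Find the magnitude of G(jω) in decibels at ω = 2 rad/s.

Substitute s = j2: numerator = 2, denominator = 11 + j2.
|G(j2)| = |2| / |11 + j2| = 2 / 11.180 ≈ 0.1789.
In decibels: 20·log₁₀(0.1789) ≈ -14.9 dB.

|G(j2)|_dB ≈ -14.9 dB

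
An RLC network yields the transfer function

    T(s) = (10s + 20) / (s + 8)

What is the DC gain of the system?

T(0) = 5/2 ≈ 2.500

Set s = 0: T(0) = (20) / (8) = 5/2.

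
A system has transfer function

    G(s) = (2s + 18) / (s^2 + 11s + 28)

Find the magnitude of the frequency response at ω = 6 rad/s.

|G(j6)| ≈ 0.3254

Substitute s = j6: numerator = 18 + j12, denominator = -8 + j66.
|G(j6)| = |18 + j12| / |-8 + j66| = 21.633 / 66.483 ≈ 0.3254.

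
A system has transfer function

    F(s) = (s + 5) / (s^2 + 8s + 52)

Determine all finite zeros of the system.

s = -5

Set the numerator to zero: s + 5 = 0.
So s = -5.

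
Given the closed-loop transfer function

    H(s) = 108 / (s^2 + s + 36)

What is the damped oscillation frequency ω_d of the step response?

ω_d ≈ 5.979 rad/s

Comparing s^2 + s + 36 to s^2 + 2ζωₙs + ωₙ²: ωₙ = 6 rad/s and ζ = 1/(2·6) ≈ 0.08333.
ζωₙ = 1/2 = 0.5, so ω_d = ωₙ√(1−ζ²) = √(ωₙ² − (ζωₙ)²) = √(36 − 0.5²) = √35.75 ≈ 5.979 rad/s.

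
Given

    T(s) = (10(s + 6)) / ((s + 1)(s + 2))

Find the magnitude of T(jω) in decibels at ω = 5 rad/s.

|T(j5)|_dB ≈ 9.08 dB

Substitute s = j5: numerator = 60 + j50, denominator = -23 + j15.
|T(j5)| = |60 + j50| / |-23 + j15| = 78.102 / 27.459 ≈ 2.844.
In decibels: 20·log₁₀(2.844) ≈ 9.08 dB.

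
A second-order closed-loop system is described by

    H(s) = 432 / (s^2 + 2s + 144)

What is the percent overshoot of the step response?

%OS ≈ 76.9%

Comparing s^2 + 2s + 144 to s^2 + 2ζωₙs + ωₙ²: ωₙ = 12 rad/s and ζ = 2/(2·12) ≈ 0.08333.
%OS = 100·exp(−πζ/√(1−ζ²)) = 100·exp(−π·0.08333/√(1−0.08333²)) ≈ 76.9%.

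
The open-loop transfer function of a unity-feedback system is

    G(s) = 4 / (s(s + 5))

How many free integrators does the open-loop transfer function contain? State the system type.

The denominator has 1 factor of s at the origin (free integrator), so this is a Type 1 system.

Type 1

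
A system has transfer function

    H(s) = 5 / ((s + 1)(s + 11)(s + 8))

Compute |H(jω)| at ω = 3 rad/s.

|H(j3)| ≈ 0.01623

Substitute s = j3: numerator = 5, denominator = -92 + j294.
|H(j3)| = |5| / |-92 + j294| = 5 / 308.06 ≈ 0.01623.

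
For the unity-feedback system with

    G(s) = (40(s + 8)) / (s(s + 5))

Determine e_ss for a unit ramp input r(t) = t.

G(s) has one pole at the origin.
This is a Type 1 system. Kv = lim_{s→0} s·G(s) = 320/5 = 64.
e_ss = 1/Kv = 1/(64) = 1/64 ≈ 0.01562.

e_ss = 0.01562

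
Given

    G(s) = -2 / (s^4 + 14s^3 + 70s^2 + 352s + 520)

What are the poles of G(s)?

The poles are the roots of the denominator s^4 + 14s^3 + 70s^2 + 352s + 520 = 0.
Trying s = -2: the polynomial evaluates to 0, so (s + 2) is a factor.
Dividing out leaves s^3 + 12s^2 + 46s + 260 = 0.
This factors further as (s^2 + 2s + 26)(s + 10) = 0.

s = -1 + 5j, -1 - 5j, -2, -10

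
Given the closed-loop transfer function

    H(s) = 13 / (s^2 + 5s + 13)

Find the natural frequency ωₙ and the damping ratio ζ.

Compare the denominator to the standard form s^2 + 2ζωₙs + ωₙ².
ωₙ² = 13, so ωₙ = √13 ≈ 3.606 rad/s.
2ζωₙ = 5, so ζ = 5/(2·√13) ≈ 0.6934.

ωₙ ≈ 3.606 rad/s, ζ ≈ 0.6934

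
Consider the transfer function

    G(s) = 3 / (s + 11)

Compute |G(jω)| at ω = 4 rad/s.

Substitute s = j4: numerator = 3, denominator = 11 + j4.
|G(j4)| = |3| / |11 + j4| = 3 / 11.705 ≈ 0.2563.

|G(j4)| ≈ 0.2563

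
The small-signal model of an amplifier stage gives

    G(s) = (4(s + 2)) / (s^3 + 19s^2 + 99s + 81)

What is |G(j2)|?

|G(j2)| ≈ 0.05953

Substitute s = j2: numerator = 8 + j8, denominator = 5 + j190.
|G(j2)| = |8 + j8| / |5 + j190| = 11.314 / 190.07 ≈ 0.05953.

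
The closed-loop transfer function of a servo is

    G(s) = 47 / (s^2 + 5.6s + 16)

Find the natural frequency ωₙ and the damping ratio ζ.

Compare the denominator to the standard form s^2 + 2ζωₙs + ωₙ².
ωₙ² = 16, so ωₙ = 4 rad/s.
2ζωₙ = 5.6, so ζ = 5.6/(2·4) = 0.7.
With ζ = 0.7 the response is underdamped.

ωₙ = 4 rad/s, ζ = 0.7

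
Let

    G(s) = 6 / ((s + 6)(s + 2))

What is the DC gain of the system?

G(0) = 1/2 ≈ 0.5000

At s = 0 each factor (s + a) contributes a and each (s^2 + bs + c) contributes c.
G(0) = 6·1 / ((6) · (2)) = 6/12 = 1/2.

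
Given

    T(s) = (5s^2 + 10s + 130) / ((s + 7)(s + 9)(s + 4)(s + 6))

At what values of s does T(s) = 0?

s = -1 ± 5j

Set the numerator to zero: 5s^2 + 10s + 130 = 0, i.e. 5·(s^2 + 2s + 26) = 0.
Factoring: (s^2 + 2s + 26) = 0.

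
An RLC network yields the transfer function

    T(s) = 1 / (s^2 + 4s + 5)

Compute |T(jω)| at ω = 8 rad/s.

|T(j8)| ≈ 0.01490

Substitute s = j8: numerator = 1, denominator = -59 + j32.
|T(j8)| = |1| / |-59 + j32| = 1 / 67.119 ≈ 0.01490.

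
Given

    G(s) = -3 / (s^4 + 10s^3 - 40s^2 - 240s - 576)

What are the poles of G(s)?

The poles are the roots of the denominator s^4 + 10s^3 - 40s^2 - 240s - 576 = 0.
Trying s = -12: the polynomial evaluates to 0, so (s + 12) is a factor.
Dividing out leaves s^3 - 2s^2 - 16s - 48 = 0.
This factors further as (s^2 + 4s + 8)(s - 6) = 0.

s = -2 ± 2j, -12, 6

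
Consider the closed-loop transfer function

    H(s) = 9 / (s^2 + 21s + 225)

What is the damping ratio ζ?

ζ = 0.7

Compare the denominator to the standard form s^2 + 2ζωₙs + ωₙ².
ωₙ² = 225, so ωₙ = 15 rad/s.
2ζωₙ = 21, so ζ = 21/(2·15) = 0.7.
With ζ = 0.7 the response is underdamped.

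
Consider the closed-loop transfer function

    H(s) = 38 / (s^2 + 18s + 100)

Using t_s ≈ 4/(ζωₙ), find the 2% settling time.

t_s ≈ 0.4444 s

Comparing s^2 + 18s + 100 to s^2 + 2ζωₙs + ωₙ²: ωₙ = 10 rad/s and ζ = 18/(2·10) = 0.9.
ζωₙ = 18/2 = 9, so t_s ≈ 4/(ζωₙ) = 4/9 ≈ 0.4444 s.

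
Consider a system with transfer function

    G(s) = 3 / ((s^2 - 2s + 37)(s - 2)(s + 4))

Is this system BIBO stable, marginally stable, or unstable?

unstable

The poles can be read from the denominator factors: s = 1 ± 6j, 2, -4.
Since the pole(s) at s = 1 ± 6j, 2 lie in the right half-plane, the system is unstable.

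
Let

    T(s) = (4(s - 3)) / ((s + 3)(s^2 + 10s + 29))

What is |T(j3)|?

Substitute s = j3: numerator = -12 + j12, denominator = -30 + j150.
|T(j3)| = |-12 + j12| / |-30 + j150| = 16.971 / 152.97 ≈ 0.1109.

|T(j3)| ≈ 0.1109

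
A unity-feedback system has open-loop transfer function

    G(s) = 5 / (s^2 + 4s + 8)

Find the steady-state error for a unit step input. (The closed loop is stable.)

G(s) has no poles at the origin.
This is a Type 0 system. Kp = lim_{s→0} G(s) = 5/8.
e_ss = 1/(1 + Kp) = 1/(1 + 5/8) = 8/13 ≈ 0.6154.

e_ss = 0.6154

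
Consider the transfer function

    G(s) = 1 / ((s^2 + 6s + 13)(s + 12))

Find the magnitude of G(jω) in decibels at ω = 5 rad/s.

|G(j5)|_dB ≈ -52.5 dB

Substitute s = j5: numerator = 1, denominator = -294 + j300.
|G(j5)| = |1| / |-294 + j300| = 1 / 420.04 ≈ 0.002381.
In decibels: 20·log₁₀(0.002381) ≈ -52.5 dB.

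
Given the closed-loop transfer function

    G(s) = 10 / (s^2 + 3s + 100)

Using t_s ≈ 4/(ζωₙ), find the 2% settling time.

Comparing s^2 + 3s + 100 to s^2 + 2ζωₙs + ωₙ²: ωₙ = 10 rad/s and ζ = 3/(2·10) = 0.15.
ζωₙ = 3/2 = 1.5, so t_s ≈ 4/(ζωₙ) = 4/1.5 ≈ 2.667 s.

t_s ≈ 2.667 s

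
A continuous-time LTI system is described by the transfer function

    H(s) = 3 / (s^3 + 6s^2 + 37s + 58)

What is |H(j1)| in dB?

Substitute s = j1: numerator = 3, denominator = 52 + j36.
|H(j1)| = |3| / |52 + j36| = 3 / 63.246 ≈ 0.04743.
In decibels: 20·log₁₀(0.04743) ≈ -26.5 dB.

|H(j1)|_dB ≈ -26.5 dB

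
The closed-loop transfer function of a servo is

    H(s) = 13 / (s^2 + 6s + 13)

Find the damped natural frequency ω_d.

ω_d = 2 rad/s

Comparing s^2 + 6s + 13 to s^2 + 2ζωₙs + ωₙ²: ωₙ = √13 ≈ 3.606 rad/s and ζ = 6/(2·√13) ≈ 0.8321.
ζωₙ = 6/2 = 3, so ω_d = ωₙ√(1−ζ²) = √(ωₙ² − (ζωₙ)²) = √(13 − 3²) = √4 = 2 rad/s.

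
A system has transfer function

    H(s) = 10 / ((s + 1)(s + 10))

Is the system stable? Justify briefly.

The poles can be read from the denominator factors: s = -1, -10.
Since all poles lie strictly in the left half-plane, the system is stable.

stable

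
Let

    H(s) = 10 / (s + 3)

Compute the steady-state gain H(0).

H(0) = 10/3 ≈ 3.333

Set s = 0: H(0) = (10) / (3) = 10/3.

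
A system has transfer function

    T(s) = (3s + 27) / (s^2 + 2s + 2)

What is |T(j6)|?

|T(j6)| = 0.9000

Substitute s = j6: numerator = 27 + j18, denominator = -34 + j12.
|T(j6)| = |27 + j18| / |-34 + j12| = 32.450 / 36.056 = 0.9000.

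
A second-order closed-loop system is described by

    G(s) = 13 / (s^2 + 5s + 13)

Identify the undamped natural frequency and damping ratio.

ωₙ ≈ 3.606 rad/s, ζ ≈ 0.6934

Compare the denominator to the standard form s^2 + 2ζωₙs + ωₙ².
ωₙ² = 13, so ωₙ = √13 ≈ 3.606 rad/s.
2ζωₙ = 5, so ζ = 5/(2·√13) ≈ 0.6934.
With ζ = 0.6934 the response is underdamped.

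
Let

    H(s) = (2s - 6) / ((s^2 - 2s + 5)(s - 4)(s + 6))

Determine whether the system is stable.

unstable

The poles can be read from the denominator factors: s = 1 ± 2j, 4, -6.
Since the pole(s) at s = 1 ± 2j, 4 lie in the right half-plane, the system is unstable.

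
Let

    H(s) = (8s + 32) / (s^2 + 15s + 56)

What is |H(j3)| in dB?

Substitute s = j3: numerator = 32 + j24, denominator = 47 + j45.
|H(j3)| = |32 + j24| / |47 + j45| = 40 / 65.069 ≈ 0.6147.
In decibels: 20·log₁₀(0.6147) ≈ -4.23 dB.

|H(j3)|_dB ≈ -4.23 dB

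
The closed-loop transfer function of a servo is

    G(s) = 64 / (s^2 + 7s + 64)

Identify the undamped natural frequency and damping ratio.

Compare the denominator to the standard form s^2 + 2ζωₙs + ωₙ².
ωₙ² = 64, so ωₙ = 8 rad/s.
2ζωₙ = 7, so ζ = 7/(2·8) = 0.4375.
With ζ = 0.4375 the response is underdamped.

ωₙ = 8 rad/s, ζ = 0.4375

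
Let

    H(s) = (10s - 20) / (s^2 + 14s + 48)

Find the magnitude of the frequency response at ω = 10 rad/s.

Substitute s = j10: numerator = -20 + j100, denominator = -52 + j140.
|H(j10)| = |-20 + j100| / |-52 + j140| = 101.98 / 149.35 ≈ 0.6828.

|H(j10)| ≈ 0.6828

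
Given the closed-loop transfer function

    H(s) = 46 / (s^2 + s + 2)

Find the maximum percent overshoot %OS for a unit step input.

%OS ≈ 30.5%

Comparing s^2 + s + 2 to s^2 + 2ζωₙs + ωₙ²: ωₙ = √2 ≈ 1.414 rad/s and ζ = 1/(2·√2) ≈ 0.3536.
%OS = 100·exp(−πζ/√(1−ζ²)) = 100·exp(−π·0.3536/√(1−0.3536²)) ≈ 30.5%.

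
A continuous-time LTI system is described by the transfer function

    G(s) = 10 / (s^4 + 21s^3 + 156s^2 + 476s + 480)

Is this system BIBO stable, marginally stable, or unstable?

The denominator s^4 + 21s^3 + 156s^2 + 476s + 480 factors as (s + 6)(s + 2)(s + 8)(s + 5), giving poles at s = -6, -2, -8, -5.
Since all poles lie strictly in the left half-plane, the system is stable.

stable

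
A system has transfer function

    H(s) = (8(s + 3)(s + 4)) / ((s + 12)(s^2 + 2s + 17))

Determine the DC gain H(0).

At s = 0 each factor (s + a) contributes a and each (s^2 + bs + c) contributes c.
H(0) = 8·(3) · (4) / ((12) · (17)) = 96/204 = 8/17.

H(0) = 8/17 ≈ 0.4706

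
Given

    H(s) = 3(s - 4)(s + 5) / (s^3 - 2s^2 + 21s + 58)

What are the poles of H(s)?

The poles are the roots of the denominator s^3 - 2s^2 + 21s + 58 = 0.
Trying s = -2: the polynomial evaluates to 0, so (s + 2) is a factor.
Dividing out leaves s^2 - 4s + 29 = 0.
The quadratic formula then gives s = 2 ± 5j.

s = 2 + 5j, 2 - 5j, -2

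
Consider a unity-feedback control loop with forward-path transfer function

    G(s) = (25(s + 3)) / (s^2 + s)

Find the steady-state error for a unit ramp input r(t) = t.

G(s) has one pole at the origin.
This is a Type 1 system. Kv = lim_{s→0} s·G(s) = 75/1.
e_ss = 1/Kv = 1/(75) = 1/75 ≈ 0.01333.

e_ss = 0.01333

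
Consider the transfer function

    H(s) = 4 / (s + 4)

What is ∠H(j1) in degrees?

At s = j1: numerator = 4, denominator = 4 + j1.
∠H = ∠num − ∠den = 0° − (14.036°) = -14.04°.

∠H(j1) ≈ -14.04°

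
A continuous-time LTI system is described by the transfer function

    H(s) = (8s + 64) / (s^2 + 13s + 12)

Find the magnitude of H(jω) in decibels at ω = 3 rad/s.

|H(j3)|_dB ≈ 4.85 dB

Substitute s = j3: numerator = 64 + j24, denominator = 3 + j39.
|H(j3)| = |64 + j24| / |3 + j39| = 68.352 / 39.115 ≈ 1.747.
In decibels: 20·log₁₀(1.747) ≈ 4.85 dB.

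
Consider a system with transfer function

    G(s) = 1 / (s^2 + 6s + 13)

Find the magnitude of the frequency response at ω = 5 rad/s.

Substitute s = j5: numerator = 1, denominator = -12 + j30.
|G(j5)| = |1| / |-12 + j30| = 1 / 32.311 ≈ 0.03095.

|G(j5)| ≈ 0.03095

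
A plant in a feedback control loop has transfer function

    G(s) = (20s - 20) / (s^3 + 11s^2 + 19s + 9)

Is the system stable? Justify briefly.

The denominator s^3 + 11s^2 + 19s + 9 factors as (s + 1)^2(s + 9), giving poles at s = -1, -1, -9.
Since all poles lie strictly in the left half-plane, the system is stable.

stable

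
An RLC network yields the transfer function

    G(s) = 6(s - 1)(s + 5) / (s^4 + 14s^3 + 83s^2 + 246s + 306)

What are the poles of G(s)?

s = -4 + j, -4 - j, -3 + 3j, -3 - 3j

The poles are the roots of the denominator s^4 + 14s^3 + 83s^2 + 246s + 306 = 0.
No real roots exist; factor into two real quadratics: (s^2 + 8s + 17)(s^2 + 6s + 18) = 0.
Each quadratic gives a conjugate pair via the quadratic formula.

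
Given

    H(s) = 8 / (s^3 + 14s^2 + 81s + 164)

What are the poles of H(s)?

The poles are the roots of the denominator s^3 + 14s^2 + 81s + 164 = 0.
Trying s = -4: the polynomial evaluates to 0, so (s + 4) is a factor.
Dividing out leaves s^2 + 10s + 41 = 0.
The quadratic formula then gives s = -5 ± 4j.

s = -5 ± 4j, -4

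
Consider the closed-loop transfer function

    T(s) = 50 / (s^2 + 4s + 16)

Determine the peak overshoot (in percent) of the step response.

Comparing s^2 + 4s + 16 to s^2 + 2ζωₙs + ωₙ²: ωₙ = 4 rad/s and ζ = 4/(2·4) = 0.5.
%OS = 100·exp(−πζ/√(1−ζ²)) = 100·exp(−π·0.5/√(1−0.5²)) ≈ 16.3%.

%OS ≈ 16.3%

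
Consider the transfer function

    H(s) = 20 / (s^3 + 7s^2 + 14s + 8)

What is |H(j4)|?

Substitute s = j4: numerator = 20, denominator = -104 - j8.
|H(j4)| = |20| / |-104 - j8| = 20 / 104.31 ≈ 0.1917.

|H(j4)| ≈ 0.1917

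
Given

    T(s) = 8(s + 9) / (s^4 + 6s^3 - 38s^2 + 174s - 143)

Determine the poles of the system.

s = 2 + 3j, 2 - 3j, -11, 1

The poles are the roots of the denominator s^4 + 6s^3 - 38s^2 + 174s - 143 = 0.
Trying s = -11: the polynomial evaluates to 0, so (s + 11) is a factor.
Dividing out leaves s^3 - 5s^2 + 17s - 13 = 0.
This factors further as (s^2 - 4s + 13)(s - 1) = 0.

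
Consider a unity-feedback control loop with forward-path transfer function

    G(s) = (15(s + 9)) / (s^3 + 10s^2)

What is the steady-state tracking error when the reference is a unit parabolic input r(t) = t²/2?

G(s) has 2 poles at the origin.
This is a Type 2 system. Ka = lim_{s→0} s^2·G(s) = 135/10 = 27/2.
e_ss = 1/Ka = 1/(27/2) = 2/27 ≈ 0.07407.

e_ss = 0.07407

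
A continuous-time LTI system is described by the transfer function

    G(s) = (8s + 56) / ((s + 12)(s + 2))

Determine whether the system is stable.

stable

The poles can be read from the denominator factors: s = -12, -2.
Since all poles lie strictly in the left half-plane, the system is stable.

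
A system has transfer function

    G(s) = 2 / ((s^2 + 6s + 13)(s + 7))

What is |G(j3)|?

Substitute s = j3: numerator = 2, denominator = -26 + j138.
|G(j3)| = |2| / |-26 + j138| = 2 / 140.43 ≈ 0.01424.

|G(j3)| ≈ 0.01424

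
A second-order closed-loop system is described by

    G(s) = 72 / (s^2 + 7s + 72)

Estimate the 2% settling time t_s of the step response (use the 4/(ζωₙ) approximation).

t_s ≈ 1.143 s

Comparing s^2 + 7s + 72 to s^2 + 2ζωₙs + ωₙ²: ωₙ = √72 ≈ 8.485 rad/s and ζ = 7/(2·√72) ≈ 0.4125.
ζωₙ = 7/2 = 3.5, so t_s ≈ 4/(ζωₙ) = 4/3.5 ≈ 1.143 s.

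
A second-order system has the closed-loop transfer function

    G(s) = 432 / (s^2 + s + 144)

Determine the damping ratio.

Compare the denominator to the standard form s^2 + 2ζωₙs + ωₙ².
ωₙ² = 144, so ωₙ = 12 rad/s.
2ζωₙ = 1, so ζ = 1/(2·12) ≈ 0.04167.

ζ ≈ 0.04167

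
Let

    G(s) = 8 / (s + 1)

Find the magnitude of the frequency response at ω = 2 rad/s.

|G(j2)| ≈ 3.578

Substitute s = j2: numerator = 8, denominator = 1 + j2.
|G(j2)| = |8| / |1 + j2| = 8 / 2.2361 ≈ 3.578.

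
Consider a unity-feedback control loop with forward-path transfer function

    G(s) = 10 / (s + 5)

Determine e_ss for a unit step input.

e_ss = 0.3333

G(s) has no poles at the origin.
This is a Type 0 system. Kp = lim_{s→0} G(s) = 10/5 = 2.
e_ss = 1/(1 + Kp) = 1/(1 + 2) = 1/3 ≈ 0.3333.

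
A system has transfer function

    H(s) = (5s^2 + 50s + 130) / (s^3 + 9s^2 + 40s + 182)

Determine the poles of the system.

The poles are the roots of the denominator s^3 + 9s^2 + 40s + 182 = 0.
Trying s = -7: the polynomial evaluates to 0, so (s + 7) is a factor.
Dividing out leaves s^2 + 2s + 26 = 0.
The quadratic formula then gives s = -1 ± 5j.

s = -1 ± 5j, -7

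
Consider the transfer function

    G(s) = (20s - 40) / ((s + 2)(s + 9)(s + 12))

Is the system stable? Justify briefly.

The poles can be read from the denominator factors: s = -2, -9, -12.
Since all poles lie strictly in the left half-plane, the system is stable.

stable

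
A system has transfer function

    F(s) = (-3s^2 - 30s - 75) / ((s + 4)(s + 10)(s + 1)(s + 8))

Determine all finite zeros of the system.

Set the numerator to zero: -3s^2 - 30s - 75 = 0, i.e. -3·(s^2 + 10s + 25) = 0.
Factoring: (s + 5)^2 = 0.

s = -5, -5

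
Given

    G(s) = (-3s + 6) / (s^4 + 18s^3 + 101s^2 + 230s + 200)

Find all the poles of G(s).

The poles are the roots of the denominator s^4 + 18s^3 + 101s^2 + 230s + 200 = 0.
Trying s = -10: the polynomial evaluates to 0, so (s + 10) is a factor.
Dividing out leaves s^3 + 8s^2 + 21s + 20 = 0.
This factors further as (s^2 + 4s + 5)(s + 4) = 0.

s = -2 + j, -2 - j, -10, -4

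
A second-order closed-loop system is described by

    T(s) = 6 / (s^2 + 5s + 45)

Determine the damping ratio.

ζ ≈ 0.3727

Compare the denominator to the standard form s^2 + 2ζωₙs + ωₙ².
ωₙ² = 45, so ωₙ = √45 ≈ 6.708 rad/s.
2ζωₙ = 5, so ζ = 5/(2·√45) ≈ 0.3727.
With ζ = 0.3727 the response is underdamped.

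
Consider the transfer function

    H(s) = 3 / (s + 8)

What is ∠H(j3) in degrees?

∠H(j3) ≈ -20.56°

At s = j3: numerator = 3, denominator = 8 + j3.
∠H = ∠num − ∠den = 0° − (20.556°) = -20.56°.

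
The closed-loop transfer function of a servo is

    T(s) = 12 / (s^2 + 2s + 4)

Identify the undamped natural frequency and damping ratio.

ωₙ = 2 rad/s, ζ = 0.5

Compare the denominator to the standard form s^2 + 2ζωₙs + ωₙ².
ωₙ² = 4, so ωₙ = 2 rad/s.
2ζωₙ = 2, so ζ = 2/(2·2) = 0.5.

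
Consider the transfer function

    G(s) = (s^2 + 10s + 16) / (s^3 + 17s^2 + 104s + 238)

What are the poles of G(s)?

The poles are the roots of the denominator s^3 + 17s^2 + 104s + 238 = 0.
Trying s = -7: the polynomial evaluates to 0, so (s + 7) is a factor.
Dividing out leaves s^2 + 10s + 34 = 0.
The quadratic formula then gives s = -5 ± 3j.

s = -5 ± 3j, -7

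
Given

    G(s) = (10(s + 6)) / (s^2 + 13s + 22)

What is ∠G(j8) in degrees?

∠G(j8) ≈ -58.86°

At s = j8: numerator = 60 + j80, denominator = -42 + j104.
∠G = ∠num − ∠den = 53.130° − (111.99°) = -58.86°.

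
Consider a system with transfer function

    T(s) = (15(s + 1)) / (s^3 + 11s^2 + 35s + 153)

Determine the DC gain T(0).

Set s = 0: T(0) = (15) / (153) = 5/51.

T(0) = 5/51 ≈ 0.09804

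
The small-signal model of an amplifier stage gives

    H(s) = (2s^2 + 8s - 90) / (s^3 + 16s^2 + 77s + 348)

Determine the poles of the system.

s = -2 ± 5j, -12

The poles are the roots of the denominator s^3 + 16s^2 + 77s + 348 = 0.
Trying s = -12: the polynomial evaluates to 0, so (s + 12) is a factor.
Dividing out leaves s^2 + 4s + 29 = 0.
The quadratic formula then gives s = -2 ± 5j.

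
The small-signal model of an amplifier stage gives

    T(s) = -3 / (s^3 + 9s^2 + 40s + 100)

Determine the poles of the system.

s = -2 ± 4j, -5

The poles are the roots of the denominator s^3 + 9s^2 + 40s + 100 = 0.
Trying s = -5: the polynomial evaluates to 0, so (s + 5) is a factor.
Dividing out leaves s^2 + 4s + 20 = 0.
The quadratic formula then gives s = -2 ± 4j.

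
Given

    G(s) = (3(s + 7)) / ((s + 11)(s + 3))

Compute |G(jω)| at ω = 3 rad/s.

|G(j3)| ≈ 0.4723

Substitute s = j3: numerator = 21 + j9, denominator = 24 + j42.
|G(j3)| = |21 + j9| / |24 + j42| = 22.847 / 48.374 ≈ 0.4723.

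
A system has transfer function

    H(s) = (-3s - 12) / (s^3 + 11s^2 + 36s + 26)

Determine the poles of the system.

s = -1, -5 ± j

The poles are the roots of the denominator s^3 + 11s^2 + 36s + 26 = 0.
Trying s = -1: the polynomial evaluates to 0, so (s + 1) is a factor.
Dividing out leaves s^2 + 10s + 26 = 0.
The quadratic formula then gives s = -5 ± 1j.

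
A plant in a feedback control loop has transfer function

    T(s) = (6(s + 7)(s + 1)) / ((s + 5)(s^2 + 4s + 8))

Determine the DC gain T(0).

T(0) = 21/20 ≈ 1.050

At s = 0 each factor (s + a) contributes a and each (s^2 + bs + c) contributes c.
T(0) = 6·(7) · (1) / ((5) · (8)) = 42/40 = 21/20.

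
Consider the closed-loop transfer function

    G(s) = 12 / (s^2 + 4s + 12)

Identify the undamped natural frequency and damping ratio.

ωₙ ≈ 3.464 rad/s, ζ ≈ 0.5774

Compare the denominator to the standard form s^2 + 2ζωₙs + ωₙ².
ωₙ² = 12, so ωₙ = √12 ≈ 3.464 rad/s.
2ζωₙ = 4, so ζ = 4/(2·√12) ≈ 0.5774.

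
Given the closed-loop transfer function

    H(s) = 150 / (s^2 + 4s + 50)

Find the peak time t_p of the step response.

Comparing s^2 + 4s + 50 to s^2 + 2ζωₙs + ωₙ²: ωₙ = √50 ≈ 7.071 rad/s and ζ = 4/(2·√50) ≈ 0.2828.
ζωₙ = 4/2 = 2, so ω_d = ωₙ√(1−ζ²) = √(ωₙ² − (ζωₙ)²) = √(50 − 2²) = √46 ≈ 6.782 rad/s.
t_p = π/ω_d = π/6.782 ≈ 0.4632 s.

t_p ≈ 0.4632 s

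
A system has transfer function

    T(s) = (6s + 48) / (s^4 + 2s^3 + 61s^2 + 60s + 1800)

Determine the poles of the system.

The poles are the roots of the denominator s^4 + 2s^3 + 61s^2 + 60s + 1800 = 0.
No real roots exist; factor into two real quadratics: (s^2 - 4s + 40)(s^2 + 6s + 45) = 0.
Each quadratic gives a conjugate pair via the quadratic formula.

s = 2 + 6j, 2 - 6j, -3 + 6j, -3 - 6j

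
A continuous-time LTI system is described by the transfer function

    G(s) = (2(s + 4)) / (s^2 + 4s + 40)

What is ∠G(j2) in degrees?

At s = j2: numerator = 8 + j4, denominator = 36 + j8.
∠G = ∠num − ∠den = 26.565° − (12.529°) = 14.04°.

∠G(j2) ≈ 14.04°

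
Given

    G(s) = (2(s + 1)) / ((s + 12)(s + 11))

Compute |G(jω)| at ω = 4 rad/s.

Substitute s = j4: numerator = 2 + j8, denominator = 116 + j92.
|G(j4)| = |2 + j8| / |116 + j92| = 8.2462 / 148.05 ≈ 0.05570.

|G(j4)| ≈ 0.05570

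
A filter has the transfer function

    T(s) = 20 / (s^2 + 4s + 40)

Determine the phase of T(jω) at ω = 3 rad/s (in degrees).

At s = j3: numerator = 20, denominator = 31 + j12.
∠T = ∠num − ∠den = 0° − (21.161°) = -21.16°.

∠T(j3) ≈ -21.16°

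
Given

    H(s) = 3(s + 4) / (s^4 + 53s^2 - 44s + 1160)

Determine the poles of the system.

The poles are the roots of the denominator s^4 + 53s^2 - 44s + 1160 = 0.
No real roots exist; factor into two real quadratics: (s^2 - 4s + 29)(s^2 + 4s + 40) = 0.
Each quadratic gives a conjugate pair via the quadratic formula.

s = 2 ± 5j, -2 ± 6j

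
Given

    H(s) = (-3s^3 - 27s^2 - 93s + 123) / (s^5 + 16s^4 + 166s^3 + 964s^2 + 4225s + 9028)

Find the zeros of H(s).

Set the numerator to zero: -3s^3 - 27s^2 - 93s + 123 = 0, i.e. -3·(s^3 + 9s^2 + 31s - 41) = 0.
Factoring: (s - 1)(s^2 + 10s + 41) = 0.

s = 1, -5 ± 4j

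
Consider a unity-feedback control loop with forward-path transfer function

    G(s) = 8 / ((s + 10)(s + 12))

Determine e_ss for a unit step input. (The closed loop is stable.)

G(s) has no poles at the origin.
This is a Type 0 system. Kp = lim_{s→0} G(s) = 8/120 = 1/15.
e_ss = 1/(1 + Kp) = 1/(1 + 1/15) = 15/16 ≈ 0.9375.

e_ss = 0.9375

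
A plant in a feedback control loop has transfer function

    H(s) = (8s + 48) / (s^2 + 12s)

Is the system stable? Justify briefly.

The denominator s^2 + 12s factors as s(s + 12), giving poles at s = 0, -12.
Since the simple pole(s) at s = 0 lie on the jω-axis with none in the right half-plane, the system is marginally stable.

marginally stable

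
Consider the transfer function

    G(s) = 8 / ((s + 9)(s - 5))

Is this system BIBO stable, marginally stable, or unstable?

The poles can be read from the denominator factors: s = -9, 5.
Since the pole(s) at s = 5 lie in the right half-plane, the system is unstable.

unstable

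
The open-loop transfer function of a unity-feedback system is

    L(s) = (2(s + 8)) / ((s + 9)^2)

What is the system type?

Type 0

The denominator has no factor of s at the origin — no free integrator — so this is a Type 0 system.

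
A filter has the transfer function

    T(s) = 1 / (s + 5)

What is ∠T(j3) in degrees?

∠T(j3) ≈ -30.96°

At s = j3: numerator = 1, denominator = 5 + j3.
∠T = ∠num − ∠den = 0° − (30.964°) = -30.96°.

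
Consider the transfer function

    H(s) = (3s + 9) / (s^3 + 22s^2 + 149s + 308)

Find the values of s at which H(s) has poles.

s = -11, -7, -4

The poles are the roots of the denominator s^3 + 22s^2 + 149s + 308 = 0.
Trying s = -11: the polynomial evaluates to 0, so (s + 11) is a factor.
Dividing out leaves s^2 + 11s + 28 = 0.
Factoring the quadratic: (s + 7)(s + 4) = 0.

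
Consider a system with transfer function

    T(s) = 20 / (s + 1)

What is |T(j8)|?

|T(j8)| ≈ 2.481

Substitute s = j8: numerator = 20, denominator = 1 + j8.
|T(j8)| = |20| / |1 + j8| = 20 / 8.0623 ≈ 2.481.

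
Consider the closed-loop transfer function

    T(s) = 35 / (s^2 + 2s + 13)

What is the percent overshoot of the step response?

Comparing s^2 + 2s + 13 to s^2 + 2ζωₙs + ωₙ²: ωₙ = √13 ≈ 3.606 rad/s and ζ = 2/(2·√13) ≈ 0.2774.
%OS = 100·exp(−πζ/√(1−ζ²)) = 100·exp(−π·0.2774/√(1−0.2774²)) ≈ 40.4%.

%OS ≈ 40.4%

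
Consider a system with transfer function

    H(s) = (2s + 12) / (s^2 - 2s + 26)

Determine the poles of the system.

s = 1 + 5j, 1 - 5j

The poles are the roots of the denominator s^2 - 2s + 26 = 0.
Using the quadratic formula: s = (2 ± √(-100))/2 = 1 ± 5j.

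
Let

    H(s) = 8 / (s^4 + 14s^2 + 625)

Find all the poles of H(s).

The poles are the roots of the denominator s^4 + 14s^2 + 625 = 0.
No real roots exist; factor into two real quadratics: (s^2 - 6s + 25)(s^2 + 6s + 25) = 0.
Each quadratic gives a conjugate pair via the quadratic formula.

s = 3 ± 4j, -3 ± 4j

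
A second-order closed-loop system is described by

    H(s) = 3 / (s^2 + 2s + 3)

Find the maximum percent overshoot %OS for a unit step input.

%OS ≈ 10.8%

Comparing s^2 + 2s + 3 to s^2 + 2ζωₙs + ωₙ²: ωₙ = √3 ≈ 1.732 rad/s and ζ = 2/(2·√3) ≈ 0.5774.
%OS = 100·exp(−πζ/√(1−ζ²)) = 100·exp(−π·0.5774/√(1−0.5774²)) ≈ 10.8%.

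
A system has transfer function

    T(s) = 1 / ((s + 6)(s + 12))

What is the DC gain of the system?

T(0) = 1/72 ≈ 0.01389

At s = 0 each factor (s + a) contributes a and each (s^2 + bs + c) contributes c.
T(0) = 1·1 / ((6) · (12)) = 1/72 = 1/72.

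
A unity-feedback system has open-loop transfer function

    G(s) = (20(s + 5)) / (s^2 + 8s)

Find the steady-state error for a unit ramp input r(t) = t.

e_ss = 0.08000

G(s) has one pole at the origin.
This is a Type 1 system. Kv = lim_{s→0} s·G(s) = 100/8 = 25/2.
e_ss = 1/Kv = 1/(25/2) = 2/25 ≈ 0.08000.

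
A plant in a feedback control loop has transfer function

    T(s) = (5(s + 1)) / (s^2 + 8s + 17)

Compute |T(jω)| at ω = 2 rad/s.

Substitute s = j2: numerator = 5 + j10, denominator = 13 + j16.
|T(j2)| = |5 + j10| / |13 + j16| = 11.180 / 20.616 ≈ 0.5423.

|T(j2)| ≈ 0.5423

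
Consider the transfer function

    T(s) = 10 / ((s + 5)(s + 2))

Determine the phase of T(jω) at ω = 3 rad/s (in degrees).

∠T(j3) ≈ -87.27°

At s = j3: numerator = 10, denominator = 1 + j21.
∠T = ∠num − ∠den = 0° − (87.274°) = -87.27°.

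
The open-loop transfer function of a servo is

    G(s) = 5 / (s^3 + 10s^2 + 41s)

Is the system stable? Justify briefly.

marginally stable

The denominator s^3 + 10s^2 + 41s factors as s(s^2 + 10s + 41), giving poles at s = 0, -5 + 4j, -5 - 4j.
Since the simple pole(s) at s = 0 lie on the jω-axis with none in the right half-plane, the system is marginally stable.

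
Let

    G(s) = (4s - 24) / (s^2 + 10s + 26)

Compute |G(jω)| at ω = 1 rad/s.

Substitute s = j1: numerator = -24 + j4, denominator = 25 + j10.
|G(j1)| = |-24 + j4| / |25 + j10| = 24.331 / 26.926 ≈ 0.9036.

|G(j1)| ≈ 0.9036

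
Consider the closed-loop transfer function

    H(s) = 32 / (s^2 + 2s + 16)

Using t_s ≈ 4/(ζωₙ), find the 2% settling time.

t_s ≈ 4 s

Comparing s^2 + 2s + 16 to s^2 + 2ζωₙs + ωₙ²: ωₙ = 4 rad/s and ζ = 2/(2·4) = 0.25.
ζωₙ = 2/2 = 1, so t_s ≈ 4/(ζωₙ) = 4/1 = 4 s.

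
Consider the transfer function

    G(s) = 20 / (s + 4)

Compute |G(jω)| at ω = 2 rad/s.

|G(j2)| ≈ 4.472

Substitute s = j2: numerator = 20, denominator = 4 + j2.
|G(j2)| = |20| / |4 + j2| = 20 / 4.4721 ≈ 4.472.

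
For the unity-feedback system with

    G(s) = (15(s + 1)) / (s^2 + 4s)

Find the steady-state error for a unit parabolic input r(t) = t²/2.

G(s) has one pole at the origin.
This is a Type 1 system; Ka = lim_{s→0} s^2·G(s) = 0, so the steady-state error for a parabola input is infinite.

e_ss = ∞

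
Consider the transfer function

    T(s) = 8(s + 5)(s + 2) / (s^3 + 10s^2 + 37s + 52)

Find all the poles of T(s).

s = -3 + 2j, -3 - 2j, -4

The poles are the roots of the denominator s^3 + 10s^2 + 37s + 52 = 0.
Trying s = -4: the polynomial evaluates to 0, so (s + 4) is a factor.
Dividing out leaves s^2 + 6s + 13 = 0.
The quadratic formula then gives s = -3 ± 2j.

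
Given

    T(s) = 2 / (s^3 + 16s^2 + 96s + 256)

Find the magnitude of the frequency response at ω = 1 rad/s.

Substitute s = j1: numerator = 2, denominator = 240 + j95.
|T(j1)| = |2| / |240 + j95| = 2 / 258.12 ≈ 0.007748.

|T(j1)| ≈ 0.007748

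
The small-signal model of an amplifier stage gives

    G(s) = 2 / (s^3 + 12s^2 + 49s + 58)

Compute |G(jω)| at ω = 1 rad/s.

Substitute s = j1: numerator = 2, denominator = 46 + j48.
|G(j1)| = |2| / |46 + j48| = 2 / 66.483 ≈ 0.03008.

|G(j1)| ≈ 0.03008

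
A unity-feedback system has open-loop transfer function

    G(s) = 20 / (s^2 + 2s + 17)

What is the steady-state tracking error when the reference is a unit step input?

G(s) has no poles at the origin.
This is a Type 0 system. Kp = lim_{s→0} G(s) = 20/17.
e_ss = 1/(1 + Kp) = 1/(1 + 20/17) = 17/37 ≈ 0.4595.

e_ss = 0.4595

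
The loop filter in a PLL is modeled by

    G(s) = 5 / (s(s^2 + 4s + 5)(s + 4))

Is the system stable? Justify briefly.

marginally stable

The poles can be read from the denominator factors: s = 0, -2 + j, -2 - j, -4.
Since the simple pole(s) at s = 0 lie on the jω-axis with none in the right half-plane, the system is marginally stable.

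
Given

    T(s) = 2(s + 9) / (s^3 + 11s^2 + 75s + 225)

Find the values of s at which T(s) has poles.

s = -3 + 6j, -3 - 6j, -5

The poles are the roots of the denominator s^3 + 11s^2 + 75s + 225 = 0.
Trying s = -5: the polynomial evaluates to 0, so (s + 5) is a factor.
Dividing out leaves s^2 + 6s + 45 = 0.
The quadratic formula then gives s = -3 ± 6j.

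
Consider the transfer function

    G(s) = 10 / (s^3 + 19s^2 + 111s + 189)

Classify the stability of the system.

The denominator s^3 + 19s^2 + 111s + 189 factors as (s + 3)(s + 9)(s + 7), giving poles at s = -3, -9, -7.
Since all poles lie strictly in the left half-plane, the system is stable.

stable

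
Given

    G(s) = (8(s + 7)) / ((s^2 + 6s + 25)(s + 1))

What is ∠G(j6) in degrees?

At s = j6: numerator = 56 + j48, denominator = -227 - j30.
∠G = ∠num − ∠den = 40.601° − (-172.47°) = 213.1°, which wraps to -146.9°.

∠G(j6) ≈ -146.9°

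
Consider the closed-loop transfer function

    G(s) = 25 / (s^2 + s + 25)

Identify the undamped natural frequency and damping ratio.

Compare the denominator to the standard form s^2 + 2ζωₙs + ωₙ².
ωₙ² = 25, so ωₙ = 5 rad/s.
2ζωₙ = 1, so ζ = 1/(2·5) = 0.1.

ωₙ = 5 rad/s, ζ = 0.1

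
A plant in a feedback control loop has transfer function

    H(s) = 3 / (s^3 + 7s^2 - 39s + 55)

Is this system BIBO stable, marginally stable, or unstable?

The denominator s^3 + 7s^2 - 39s + 55 factors as (s^2 - 4s + 5)(s + 11), giving poles at s = 2 ± j, -11.
Since the pole(s) at s = 2 + j, 2 - j lie in the right half-plane, the system is unstable.

unstable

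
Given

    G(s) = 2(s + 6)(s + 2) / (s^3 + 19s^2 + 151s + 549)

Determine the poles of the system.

The poles are the roots of the denominator s^3 + 19s^2 + 151s + 549 = 0.
Trying s = -9: the polynomial evaluates to 0, so (s + 9) is a factor.
Dividing out leaves s^2 + 10s + 61 = 0.
The quadratic formula then gives s = -5 ± 6j.

s = -9, -5 ± 6j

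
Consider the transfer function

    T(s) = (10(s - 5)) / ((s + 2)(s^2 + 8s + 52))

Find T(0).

At s = 0 each factor (s + a) contributes a and each (s^2 + bs + c) contributes c.
T(0) = 10·(-5) / ((2) · (52)) = -50/104 = -25/52.

T(0) = -25/52 ≈ -0.4808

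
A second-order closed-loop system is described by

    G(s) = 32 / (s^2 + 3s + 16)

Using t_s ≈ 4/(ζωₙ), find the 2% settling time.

t_s ≈ 2.667 s

Comparing s^2 + 3s + 16 to s^2 + 2ζωₙs + ωₙ²: ωₙ = 4 rad/s and ζ = 3/(2·4) = 0.375.
ζωₙ = 3/2 = 1.5, so t_s ≈ 4/(ζωₙ) = 4/1.5 ≈ 2.667 s.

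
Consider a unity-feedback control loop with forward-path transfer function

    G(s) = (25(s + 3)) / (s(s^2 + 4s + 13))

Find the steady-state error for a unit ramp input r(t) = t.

e_ss = 0.1733

G(s) has one pole at the origin.
This is a Type 1 system. Kv = lim_{s→0} s·G(s) = 75/13.
e_ss = 1/Kv = 1/(75/13) = 13/75 ≈ 0.1733.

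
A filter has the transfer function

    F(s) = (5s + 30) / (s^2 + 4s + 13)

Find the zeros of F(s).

Set the numerator to zero: 5s + 30 = 0, i.e. 5·(s + 6) = 0.
So s = -6.

s = -6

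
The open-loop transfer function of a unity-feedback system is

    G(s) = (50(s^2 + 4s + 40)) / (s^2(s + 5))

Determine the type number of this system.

Type 2

The denominator has 2 factors of s at the origin (free integrators), so this is a Type 2 system.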